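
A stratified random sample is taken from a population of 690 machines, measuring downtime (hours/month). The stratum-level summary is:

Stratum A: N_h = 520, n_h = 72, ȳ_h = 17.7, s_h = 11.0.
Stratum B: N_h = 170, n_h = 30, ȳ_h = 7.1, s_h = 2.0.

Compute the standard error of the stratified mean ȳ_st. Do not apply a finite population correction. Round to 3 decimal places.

V̂(ȳ_st) = Σ W_h² s_h²/n_h, with W_h = N_h/N and N = 690:
  stratum A: (520/690)²·11.0²/72 = 0.954468
  stratum B: (170/690)²·2.0²/30 = 0.00809354
V̂(ȳ_st) = 0.962562
SE(ȳ_st) = √0.962562 = 0.981102

SE(ȳ_st) ≈ 0.981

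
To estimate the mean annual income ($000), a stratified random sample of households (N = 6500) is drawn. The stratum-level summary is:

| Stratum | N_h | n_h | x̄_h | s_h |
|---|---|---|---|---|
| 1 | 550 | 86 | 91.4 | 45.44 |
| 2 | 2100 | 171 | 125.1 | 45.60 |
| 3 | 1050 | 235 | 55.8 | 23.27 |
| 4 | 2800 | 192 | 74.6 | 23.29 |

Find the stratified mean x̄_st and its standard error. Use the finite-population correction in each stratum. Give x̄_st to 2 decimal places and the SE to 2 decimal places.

x̄_st = Σ W_h x̄_h = (550·91.4 + 2100·125.1 + 1050·55.8 + 2800·74.6)/6500 = 89.30000
V̂(x̄_st) = Σ W_h² (1 − n_h/N_h) s_h²/n_h, with W_h = N_h/N and N = 6500:
  stratum 1: (550/6500)²·(1 − 86/550)·45.44²/86 = 0.145021
  stratum 2: (2100/6500)²·(1 − 171/2100)·45.60²/171 = 1.16589
  stratum 3: (1050/6500)²·(1 − 235/1050)·23.27²/235 = 0.0466708
  stratum 4: (2800/6500)²·(1 − 192/2800)·23.29²/192 = 0.488289
V̂(x̄_st) = 1.84587
SE(x̄_st) = √1.84587 = 1.35863

x̄_st ≈ 89.30, SE ≈ 1.36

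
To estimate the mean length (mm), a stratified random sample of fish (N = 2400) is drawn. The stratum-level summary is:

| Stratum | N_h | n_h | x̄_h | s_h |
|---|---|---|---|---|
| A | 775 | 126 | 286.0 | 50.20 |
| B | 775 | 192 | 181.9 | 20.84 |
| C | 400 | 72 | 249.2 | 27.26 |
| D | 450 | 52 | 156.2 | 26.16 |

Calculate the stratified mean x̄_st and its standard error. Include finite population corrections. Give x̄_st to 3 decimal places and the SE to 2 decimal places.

x̄_st = Σ W_h x̄_h = (775·286.0 + 775·181.9 + 400·249.2 + 450·156.2)/2400 = 221.91354
V̂(x̄_st) = Σ W_h² (1 − n_h/N_h) s_h²/n_h, with W_h = N_h/N and N = 2400:
  stratum A: (775/2400)²·(1 − 126/775)·50.20²/126 = 1.74647
  stratum B: (775/2400)²·(1 − 192/775)·20.84²/192 = 0.177436
  stratum C: (400/2400)²·(1 − 72/400)·27.26²/72 = 0.235088
  stratum D: (450/2400)²·(1 − 52/450)·26.16²/52 = 0.409209
V̂(x̄_st) = 2.5682
SE(x̄_st) = √2.5682 = 1.60256

x̄_st ≈ 221.914, SE ≈ 1.60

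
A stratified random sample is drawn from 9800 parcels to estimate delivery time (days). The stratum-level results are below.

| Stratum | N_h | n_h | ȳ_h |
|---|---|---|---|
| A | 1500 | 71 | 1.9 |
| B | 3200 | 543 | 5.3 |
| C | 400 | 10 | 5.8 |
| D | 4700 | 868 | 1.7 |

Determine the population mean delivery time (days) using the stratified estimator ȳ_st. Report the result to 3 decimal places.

N = Σ N_h = 9800. Stratum weights W_h = N_h/N.
ȳ_st = (1500·1.9 + 3200·5.3 + 400·5.8 + 4700·1.7) / 9800 = 3.07347

ȳ_st ≈ 3.073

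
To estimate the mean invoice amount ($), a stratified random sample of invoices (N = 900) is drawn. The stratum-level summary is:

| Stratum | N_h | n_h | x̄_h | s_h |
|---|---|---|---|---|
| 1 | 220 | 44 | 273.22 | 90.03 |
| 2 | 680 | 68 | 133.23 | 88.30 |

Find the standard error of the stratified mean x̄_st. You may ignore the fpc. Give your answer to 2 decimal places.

SE(x̄_st) ≈ 8.74

V̂(x̄_st) = Σ W_h² s_h²/n_h, with W_h = N_h/N and N = 900:
  stratum 1: (220/900)²·90.03²/44 = 11.0073
  stratum 2: (680/900)²·88.30²/68 = 65.4554
V̂(x̄_st) = 76.4627
SE(x̄_st) = √76.4627 = 8.7443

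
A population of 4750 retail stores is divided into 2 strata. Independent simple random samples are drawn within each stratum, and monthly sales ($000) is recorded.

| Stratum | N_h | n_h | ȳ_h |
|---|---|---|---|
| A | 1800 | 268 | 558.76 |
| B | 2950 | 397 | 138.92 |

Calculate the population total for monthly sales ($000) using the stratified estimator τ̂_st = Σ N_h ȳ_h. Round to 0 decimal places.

τ̂_st ≈ 1415582

τ̂_st = Σ N_h ȳ_h = 1800·558.76 + 2950·138.92 = 1415582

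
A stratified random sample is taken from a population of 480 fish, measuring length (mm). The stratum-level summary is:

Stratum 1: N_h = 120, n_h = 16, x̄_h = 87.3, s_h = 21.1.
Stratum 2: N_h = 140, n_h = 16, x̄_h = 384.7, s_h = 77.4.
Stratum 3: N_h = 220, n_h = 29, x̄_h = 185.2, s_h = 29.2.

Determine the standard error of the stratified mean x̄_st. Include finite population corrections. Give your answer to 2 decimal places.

SE(x̄_st) ≈ 5.92

V̂(x̄_st) = Σ W_h² (1 − n_h/N_h) s_h²/n_h, with W_h = N_h/N and N = 480:
  stratum 1: (120/480)²·(1 − 16/120)·21.1²/16 = 1.50722
  stratum 2: (140/480)²·(1 − 16/140)·77.4²/16 = 28.2117
  stratum 3: (220/480)²·(1 − 29/220)·29.2²/29 = 5.36218
V̂(x̄_st) = 35.0811
SE(x̄_st) = √35.0811 = 5.92293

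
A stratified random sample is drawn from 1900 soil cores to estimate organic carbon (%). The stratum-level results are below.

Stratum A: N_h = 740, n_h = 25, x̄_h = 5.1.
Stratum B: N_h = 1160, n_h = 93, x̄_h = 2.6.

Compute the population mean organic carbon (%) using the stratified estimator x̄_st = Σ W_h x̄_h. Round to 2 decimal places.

x̄_st ≈ 3.57

N = Σ N_h = 1900. Stratum weights W_h = N_h/N.
x̄_st = (740·5.1 + 1160·2.6) / 1900 = 3.5737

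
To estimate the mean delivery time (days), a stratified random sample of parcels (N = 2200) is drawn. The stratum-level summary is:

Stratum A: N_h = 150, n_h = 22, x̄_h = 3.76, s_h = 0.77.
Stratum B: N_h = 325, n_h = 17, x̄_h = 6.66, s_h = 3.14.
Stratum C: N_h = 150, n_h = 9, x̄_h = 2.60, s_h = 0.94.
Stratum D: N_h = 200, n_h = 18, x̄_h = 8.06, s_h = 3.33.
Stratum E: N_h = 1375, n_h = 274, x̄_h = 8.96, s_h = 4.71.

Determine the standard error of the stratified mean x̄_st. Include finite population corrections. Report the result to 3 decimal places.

V̂(x̄_st) = Σ W_h² (1 − n_h/N_h) s_h²/n_h, with W_h = N_h/N and N = 2200:
  stratum A: (150/2200)²·(1 − 22/150)·0.77²/22 = 0.000106909
  stratum B: (325/2200)²·(1 − 17/325)·3.14²/17 = 0.011995
  stratum C: (150/2200)²·(1 − 9/150)·0.94²/9 = 0.000429021
  stratum D: (200/2200)²·(1 − 18/200)·3.33²/18 = 0.0046331
  stratum E: (1375/2200)²·(1 − 274/1375)·4.71²/274 = 0.0253242
V̂(x̄_st) = 0.0424882
SE(x̄_st) = √0.0424882 = 0.206127

SE(x̄_st) ≈ 0.206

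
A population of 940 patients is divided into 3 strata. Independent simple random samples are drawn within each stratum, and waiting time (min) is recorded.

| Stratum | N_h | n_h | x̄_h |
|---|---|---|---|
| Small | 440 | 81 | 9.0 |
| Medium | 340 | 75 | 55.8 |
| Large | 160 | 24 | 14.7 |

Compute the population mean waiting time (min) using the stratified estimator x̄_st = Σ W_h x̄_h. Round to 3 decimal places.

N = Σ N_h = 940. Stratum weights W_h = N_h/N.
x̄_st = (440·9.0 + 340·55.8 + 160·14.7) / 940 = 26.89787

x̄_st ≈ 26.898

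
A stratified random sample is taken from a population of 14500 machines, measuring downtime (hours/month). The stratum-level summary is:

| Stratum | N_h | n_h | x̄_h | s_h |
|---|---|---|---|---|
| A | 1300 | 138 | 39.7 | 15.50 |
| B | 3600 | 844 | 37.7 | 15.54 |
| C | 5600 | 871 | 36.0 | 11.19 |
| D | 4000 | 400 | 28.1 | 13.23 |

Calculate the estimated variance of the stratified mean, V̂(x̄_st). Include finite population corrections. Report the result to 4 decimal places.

V̂(x̄_st) = Σ W_h² (1 − n_h/N_h) s_h²/n_h, with W_h = N_h/N and N = 14500:
  stratum A: (1300/14500)²·(1 − 138/1300)·15.50²/138 = 0.0125083
  stratum B: (3600/14500)²·(1 − 844/3600)·15.54²/844 = 0.0135022
  stratum C: (5600/14500)²·(1 − 871/5600)·11.19²/871 = 0.0181077
  stratum D: (4000/14500)²·(1 − 400/4000)·13.23²/400 = 0.02997
V̂(x̄_st) = 0.0740882

V̂(x̄_st) ≈ 0.0741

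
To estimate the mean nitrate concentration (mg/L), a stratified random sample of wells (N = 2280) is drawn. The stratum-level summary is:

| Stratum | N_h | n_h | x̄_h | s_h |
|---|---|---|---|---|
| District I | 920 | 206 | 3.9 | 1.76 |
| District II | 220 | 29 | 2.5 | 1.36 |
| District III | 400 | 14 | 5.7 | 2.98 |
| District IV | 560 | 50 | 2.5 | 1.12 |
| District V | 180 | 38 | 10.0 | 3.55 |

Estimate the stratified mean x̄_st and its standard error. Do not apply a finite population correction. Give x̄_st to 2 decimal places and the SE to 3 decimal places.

x̄_st = Σ W_h x̄_h = (920·3.9 + 220·2.5 + 400·5.7 + 560·2.5 + 180·10.0)/2280 = 4.21842
V̂(x̄_st) = Σ W_h² s_h²/n_h, with W_h = N_h/N and N = 2280:
  stratum District I: (920/2280)²·1.76²/206 = 0.0024483
  stratum District II: (220/2280)²·1.36²/29 = 0.000593821
  stratum District III: (400/2280)²·2.98²/14 = 0.0195234
  stratum District IV: (560/2280)²·1.12²/50 = 0.00151347
  stratum District V: (180/2280)²·3.55²/38 = 0.00206704
V̂(x̄_st) = 0.026146
SE(x̄_st) = √0.026146 = 0.161697

x̄_st ≈ 4.22, SE ≈ 0.162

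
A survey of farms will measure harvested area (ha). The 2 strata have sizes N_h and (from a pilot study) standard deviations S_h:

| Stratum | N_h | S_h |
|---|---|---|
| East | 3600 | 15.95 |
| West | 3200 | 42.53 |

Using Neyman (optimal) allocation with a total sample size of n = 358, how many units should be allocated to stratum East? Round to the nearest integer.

Neyman allocation: n_h = n · N_h S_h / Σ N_i S_i, with n = 358.
  stratum East: N_h·S_h = 3600·15.95 = 57420.00
  stratum West: N_h·S_h = 3200·42.53 = 136096.00
Σ N_h S_h = 193516.00
n for stratum East = 358·57420.00/193516.00 = 106.226 → 106

106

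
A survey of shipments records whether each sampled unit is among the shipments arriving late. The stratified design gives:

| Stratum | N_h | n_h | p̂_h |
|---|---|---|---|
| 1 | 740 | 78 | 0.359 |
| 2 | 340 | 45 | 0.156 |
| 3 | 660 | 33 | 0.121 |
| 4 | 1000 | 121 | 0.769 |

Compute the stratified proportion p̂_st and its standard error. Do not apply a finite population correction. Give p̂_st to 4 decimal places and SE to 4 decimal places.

N = 2740; stratum weights W_h = N_h/N.
p̂_st = Σ W_h p̂_h = (740·0.359 + 340·0.156 + 660·0.121 + 1000·0.769)/2740 = 0.42612
V̂(p̂_st) = Σ W_h² p̂_h(1−p̂_h)/(n_h−1):
  stratum 1: (740/2740)²·0.359·0.641/77 = 0.000217984
  stratum 2: (340/2740)²·0.156·0.844/44 = 4.60756e-05
  stratum 3: (660/2740)²·0.121·0.879/32 = 0.000192846
  stratum 4: (1000/2740)²·0.769·0.231/120 = 0.000197177
V̂(p̂_st) = 0.000654082; SE = √V̂ = 0.025575

p̂_st ≈ 0.4261, SE ≈ 0.0256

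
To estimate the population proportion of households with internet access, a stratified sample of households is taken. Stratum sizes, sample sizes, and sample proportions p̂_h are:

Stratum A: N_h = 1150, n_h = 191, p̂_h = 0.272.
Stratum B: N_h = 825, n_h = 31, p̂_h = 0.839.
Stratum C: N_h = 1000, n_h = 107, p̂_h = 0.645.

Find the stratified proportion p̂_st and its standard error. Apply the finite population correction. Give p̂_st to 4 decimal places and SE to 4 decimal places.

N = 2975; stratum weights W_h = N_h/N.
p̂_st = Σ W_h p̂_h = (1150·0.272 + 825·0.839 + 1000·0.645)/2975 = 0.55461
V̂(p̂_st) = Σ W_h² (1 − n_h/N_h) p̂_h(1−p̂_h)/(n_h−1):
  stratum A: (1150/2975)²·(1 − 191/1150)·0.272·0.728/190 = 0.000129864
  stratum B: (825/2975)²·(1 − 31/825)·0.839·0.161/30 = 0.000333248
  stratum C: (1000/2975)²·(1 − 107/1000)·0.645·0.355/106 = 0.000217951
V̂(p̂_st) = 0.000681063; SE = √V̂ = 0.0260972

p̂_st ≈ 0.5546, SE ≈ 0.0261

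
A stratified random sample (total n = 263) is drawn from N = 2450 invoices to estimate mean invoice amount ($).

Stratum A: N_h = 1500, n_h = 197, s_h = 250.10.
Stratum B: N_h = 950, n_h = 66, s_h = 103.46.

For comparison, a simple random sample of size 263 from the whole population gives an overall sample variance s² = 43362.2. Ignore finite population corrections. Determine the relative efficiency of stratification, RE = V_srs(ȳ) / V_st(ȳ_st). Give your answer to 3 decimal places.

V̂(ȳ_st) = Σ W_h² s_h²/n_h, with W_h = N_h/N and N = 2450:
  stratum A: (1500/2450)²·250.10²/197 = 119.018
  stratum B: (950/2450)²·103.46²/66 = 24.3846
V_st = 143.402
V_srs = s²/n = 43362.2/263 = 164.875
Relative efficiency = V_srs / V_st = 164.875/143.402 = 1.1497

RE ≈ 1.150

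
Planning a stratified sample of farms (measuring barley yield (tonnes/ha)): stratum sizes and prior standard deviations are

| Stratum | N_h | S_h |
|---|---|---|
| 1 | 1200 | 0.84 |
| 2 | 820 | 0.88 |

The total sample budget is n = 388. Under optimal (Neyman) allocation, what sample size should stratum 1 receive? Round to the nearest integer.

Neyman allocation: n_h = n · N_h S_h / Σ N_i S_i, with n = 388.
  stratum 1: N_h·S_h = 1200·0.84 = 1008.00
  stratum 2: N_h·S_h = 820·0.88 = 721.60
Σ N_h S_h = 1729.60
n for stratum 1 = 388·1008.00/1729.60 = 226.124 → 226

226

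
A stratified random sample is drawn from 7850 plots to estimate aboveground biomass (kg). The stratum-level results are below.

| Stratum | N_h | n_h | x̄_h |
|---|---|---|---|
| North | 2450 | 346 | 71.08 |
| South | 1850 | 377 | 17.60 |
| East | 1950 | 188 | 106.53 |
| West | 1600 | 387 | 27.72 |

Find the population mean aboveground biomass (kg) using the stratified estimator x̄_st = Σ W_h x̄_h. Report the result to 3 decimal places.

N = Σ N_h = 7850. Stratum weights W_h = N_h/N.
x̄_st = (2450·71.08 + 1850·17.60 + 1950·106.53 + 1600·27.72) / 7850 = 58.44478

x̄_st ≈ 58.445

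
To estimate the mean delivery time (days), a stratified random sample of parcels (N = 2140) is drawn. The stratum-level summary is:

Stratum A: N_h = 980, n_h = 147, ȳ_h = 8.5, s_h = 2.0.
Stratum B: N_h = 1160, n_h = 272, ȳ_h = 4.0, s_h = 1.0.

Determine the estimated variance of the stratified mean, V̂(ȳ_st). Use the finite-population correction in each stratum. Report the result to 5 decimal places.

V̂(ȳ_st) = Σ W_h² (1 − n_h/N_h) s_h²/n_h, with W_h = N_h/N and N = 2140:
  stratum A: (980/2140)²·(1 − 147/980)·2.0²/147 = 0.0048505
  stratum B: (1160/2140)²·(1 − 272/1160)·1.0²/272 = 0.000826941
V̂(ȳ_st) = 0.00567744

V̂(ȳ_st) ≈ 0.00568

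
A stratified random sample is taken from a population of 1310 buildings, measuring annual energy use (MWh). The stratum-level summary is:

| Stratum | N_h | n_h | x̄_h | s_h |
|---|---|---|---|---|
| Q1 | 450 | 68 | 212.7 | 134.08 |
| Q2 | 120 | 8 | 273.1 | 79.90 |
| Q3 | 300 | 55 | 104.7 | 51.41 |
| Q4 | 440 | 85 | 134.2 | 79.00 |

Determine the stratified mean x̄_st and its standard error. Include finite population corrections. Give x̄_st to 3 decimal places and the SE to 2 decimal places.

x̄_st = Σ W_h x̄_h = (450·212.7 + 120·273.1 + 300·104.7 + 440·134.2)/1310 = 167.13359
V̂(x̄_st) = Σ W_h² (1 − n_h/N_h) s_h²/n_h, with W_h = N_h/N and N = 1310:
  stratum Q1: (450/1310)²·(1 − 68/450)·134.08²/68 = 26.4821
  stratum Q2: (120/1310)²·(1 − 8/120)·79.90²/8 = 6.24972
  stratum Q3: (300/1310)²·(1 − 55/300)·51.41²/55 = 2.05815
  stratum Q4: (440/1310)²·(1 − 85/440)·79.00²/85 = 6.68303
V̂(x̄_st) = 41.473
SE(x̄_st) = √41.473 = 6.43995

x̄_st ≈ 167.134, SE ≈ 6.44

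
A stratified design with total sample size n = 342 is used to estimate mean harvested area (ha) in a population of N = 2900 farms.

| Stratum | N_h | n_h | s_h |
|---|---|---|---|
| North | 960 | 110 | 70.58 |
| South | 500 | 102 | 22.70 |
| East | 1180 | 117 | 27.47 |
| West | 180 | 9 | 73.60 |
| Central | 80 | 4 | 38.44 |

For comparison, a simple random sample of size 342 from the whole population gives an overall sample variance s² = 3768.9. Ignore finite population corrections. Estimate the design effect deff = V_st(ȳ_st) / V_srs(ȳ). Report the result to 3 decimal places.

deff ≈ 0.797

V̂(ȳ_st) = Σ W_h² s_h²/n_h, with W_h = N_h/N and N = 2900:
  stratum North: (960/2900)²·70.58²/110 = 4.96269
  stratum South: (500/2900)²·22.70²/102 = 0.150174
  stratum East: (1180/2900)²·27.47²/117 = 1.06782
  stratum West: (180/2900)²·73.60²/9 = 2.31879
  stratum Central: (80/2900)²·38.44²/4 = 0.281119
V_st = 8.7806
V_srs = s²/n = 3768.9/342 = 11.0202
deff = V_st / V_srs = 8.7806/11.0202 = 0.7968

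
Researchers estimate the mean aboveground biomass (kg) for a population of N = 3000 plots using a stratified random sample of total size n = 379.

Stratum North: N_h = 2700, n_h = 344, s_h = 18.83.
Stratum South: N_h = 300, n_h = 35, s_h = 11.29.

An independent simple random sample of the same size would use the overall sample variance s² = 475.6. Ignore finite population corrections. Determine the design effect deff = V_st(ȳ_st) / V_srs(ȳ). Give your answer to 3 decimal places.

V̂(ȳ_st) = Σ W_h² s_h²/n_h, with W_h = N_h/N and N = 3000:
  stratum North: (2700/3000)²·18.83²/344 = 0.834886
  stratum South: (300/3000)²·11.29²/35 = 0.0364183
V_st = 0.871304
V_srs = s²/n = 475.6/379 = 1.25488
deff = V_st / V_srs = 0.871304/1.25488 = 0.6943

deff ≈ 0.694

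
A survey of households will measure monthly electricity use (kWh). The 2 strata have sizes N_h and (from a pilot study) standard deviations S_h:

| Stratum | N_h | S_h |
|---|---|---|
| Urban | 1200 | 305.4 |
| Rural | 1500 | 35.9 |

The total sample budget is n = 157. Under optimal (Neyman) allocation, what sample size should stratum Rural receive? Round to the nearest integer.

20

Neyman allocation: n_h = n · N_h S_h / Σ N_i S_i, with n = 157.
  stratum Urban: N_h·S_h = 1200·305.4 = 366480.00
  stratum Rural: N_h·S_h = 1500·35.9 = 53850.00
Σ N_h S_h = 420330.00
n for stratum Rural = 157·53850.00/420330.00 = 20.114 → 20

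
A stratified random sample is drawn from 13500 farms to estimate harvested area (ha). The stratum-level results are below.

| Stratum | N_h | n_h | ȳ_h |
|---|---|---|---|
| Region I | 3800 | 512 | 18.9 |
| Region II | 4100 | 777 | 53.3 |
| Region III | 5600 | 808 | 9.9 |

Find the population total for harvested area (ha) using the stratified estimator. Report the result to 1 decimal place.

τ̂_st ≈ 345790.0

τ̂_st = Σ N_h ȳ_h = 3800·18.9 + 4100·53.3 + 5600·9.9 = 345790.0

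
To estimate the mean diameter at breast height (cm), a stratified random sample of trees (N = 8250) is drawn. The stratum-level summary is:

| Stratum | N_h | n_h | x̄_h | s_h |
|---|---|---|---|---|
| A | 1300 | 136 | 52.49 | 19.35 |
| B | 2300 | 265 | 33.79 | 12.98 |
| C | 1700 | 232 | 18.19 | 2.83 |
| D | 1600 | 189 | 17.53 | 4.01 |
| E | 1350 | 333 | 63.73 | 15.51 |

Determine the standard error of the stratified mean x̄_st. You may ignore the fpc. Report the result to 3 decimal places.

SE(x̄_st) ≈ 0.377

V̂(x̄_st) = Σ W_h² s_h²/n_h, with W_h = N_h/N and N = 8250:
  stratum A: (1300/8250)²·19.35²/136 = 0.06836
  stratum B: (2300/8250)²·12.98²/265 = 0.0494141
  stratum C: (1700/8250)²·2.83²/232 = 0.0014658
  stratum D: (1600/8250)²·4.01²/189 = 0.00320007
  stratum E: (1350/8250)²·15.51²/333 = 0.0193437
V̂(x̄_st) = 0.141784
SE(x̄_st) = √0.141784 = 0.376542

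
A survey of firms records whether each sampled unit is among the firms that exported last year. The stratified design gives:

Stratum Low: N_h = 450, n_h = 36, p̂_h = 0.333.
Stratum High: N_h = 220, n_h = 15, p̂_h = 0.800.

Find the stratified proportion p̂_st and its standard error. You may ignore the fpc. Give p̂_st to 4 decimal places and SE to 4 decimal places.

N = 670; stratum weights W_h = N_h/N.
p̂_st = Σ W_h p̂_h = (450·0.333 + 220·0.800)/670 = 0.48634
V̂(p̂_st) = Σ W_h² p̂_h(1−p̂_h)/(n_h−1):
  stratum Low: (450/670)²·0.333·0.667/35 = 0.00286271
  stratum High: (220/670)²·0.800·0.200/14 = 0.00123222
V̂(p̂_st) = 0.00409493; SE = √V̂ = 0.0639916

p̂_st ≈ 0.4863, SE ≈ 0.0640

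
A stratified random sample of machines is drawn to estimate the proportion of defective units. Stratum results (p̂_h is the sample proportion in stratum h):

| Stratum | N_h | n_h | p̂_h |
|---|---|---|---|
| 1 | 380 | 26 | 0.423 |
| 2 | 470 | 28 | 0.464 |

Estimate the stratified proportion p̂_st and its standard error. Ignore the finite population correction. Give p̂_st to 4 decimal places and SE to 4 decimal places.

p̂_st ≈ 0.4457, SE ≈ 0.0690

N = 850; stratum weights W_h = N_h/N.
p̂_st = Σ W_h p̂_h = (380·0.423 + 470·0.464)/850 = 0.44567
V̂(p̂_st) = Σ W_h² p̂_h(1−p̂_h)/(n_h−1):
  stratum 1: (380/850)²·0.423·0.577/25 = 0.00195122
  stratum 2: (470/850)²·0.464·0.536/27 = 0.00281629
V̂(p̂_st) = 0.0047675; SE = √V̂ = 0.0690471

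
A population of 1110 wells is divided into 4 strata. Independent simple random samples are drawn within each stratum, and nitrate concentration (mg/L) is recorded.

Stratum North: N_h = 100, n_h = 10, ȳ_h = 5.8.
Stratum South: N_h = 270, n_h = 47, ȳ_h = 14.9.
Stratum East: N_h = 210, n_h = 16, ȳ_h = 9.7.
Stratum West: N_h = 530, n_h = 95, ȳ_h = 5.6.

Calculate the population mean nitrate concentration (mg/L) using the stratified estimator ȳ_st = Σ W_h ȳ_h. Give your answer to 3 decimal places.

ȳ_st ≈ 8.656

N = Σ N_h = 1110. Stratum weights W_h = N_h/N.
ȳ_st = (100·5.8 + 270·14.9 + 210·9.7 + 530·5.6) / 1110 = 8.65586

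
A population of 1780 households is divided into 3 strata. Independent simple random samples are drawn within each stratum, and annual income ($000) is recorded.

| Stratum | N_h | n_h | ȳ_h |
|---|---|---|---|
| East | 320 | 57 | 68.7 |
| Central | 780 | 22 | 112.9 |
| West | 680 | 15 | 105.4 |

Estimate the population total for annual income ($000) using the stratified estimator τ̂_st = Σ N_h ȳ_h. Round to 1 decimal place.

τ̂_st = Σ N_h ȳ_h = 320·68.7 + 780·112.9 + 680·105.4 = 181718.0

τ̂_st ≈ 181718.0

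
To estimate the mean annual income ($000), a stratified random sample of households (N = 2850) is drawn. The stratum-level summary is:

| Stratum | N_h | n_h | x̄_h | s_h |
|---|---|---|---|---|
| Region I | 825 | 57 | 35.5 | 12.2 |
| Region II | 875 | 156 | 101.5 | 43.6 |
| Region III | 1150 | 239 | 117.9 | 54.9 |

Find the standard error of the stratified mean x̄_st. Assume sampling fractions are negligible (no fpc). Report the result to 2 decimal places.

SE(x̄_st) ≈ 1.85

V̂(x̄_st) = Σ W_h² s_h²/n_h, with W_h = N_h/N and N = 2850:
  stratum Region I: (825/2850)²·12.2²/57 = 0.218808
  stratum Region II: (875/2850)²·43.6²/156 = 1.14862
  stratum Region III: (1150/2850)²·54.9²/239 = 2.0533
V̂(x̄_st) = 3.42073
SE(x̄_st) = √3.42073 = 1.84952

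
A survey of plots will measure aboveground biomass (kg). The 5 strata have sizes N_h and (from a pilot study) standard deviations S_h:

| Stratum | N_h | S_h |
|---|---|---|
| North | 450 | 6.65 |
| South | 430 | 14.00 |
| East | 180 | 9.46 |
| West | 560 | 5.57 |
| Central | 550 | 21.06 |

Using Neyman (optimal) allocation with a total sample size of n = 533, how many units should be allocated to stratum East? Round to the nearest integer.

36

Neyman allocation: n_h = n · N_h S_h / Σ N_i S_i, with n = 533.
  stratum North: N_h·S_h = 450·6.65 = 2992.50
  stratum South: N_h·S_h = 430·14.00 = 6020.00
  stratum East: N_h·S_h = 180·9.46 = 1702.80
  stratum West: N_h·S_h = 560·5.57 = 3119.20
  stratum Central: N_h·S_h = 550·21.06 = 11583.00
Σ N_h S_h = 25417.50
n for stratum East = 533·1702.80/25417.50 = 35.707 → 36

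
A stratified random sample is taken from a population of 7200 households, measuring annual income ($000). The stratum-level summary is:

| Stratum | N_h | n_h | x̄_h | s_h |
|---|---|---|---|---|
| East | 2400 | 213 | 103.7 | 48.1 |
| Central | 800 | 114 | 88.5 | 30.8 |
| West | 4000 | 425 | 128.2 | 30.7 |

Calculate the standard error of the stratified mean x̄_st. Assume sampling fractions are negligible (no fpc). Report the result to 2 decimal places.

V̂(x̄_st) = Σ W_h² s_h²/n_h, with W_h = N_h/N and N = 7200:
  stratum East: (2400/7200)²·48.1²/213 = 1.20689
  stratum Central: (800/7200)²·30.8²/114 = 0.102733
  stratum West: (4000/7200)²·30.7²/425 = 0.684452
V̂(x̄_st) = 1.99408
SE(x̄_st) = √1.99408 = 1.41212

SE(x̄_st) ≈ 1.41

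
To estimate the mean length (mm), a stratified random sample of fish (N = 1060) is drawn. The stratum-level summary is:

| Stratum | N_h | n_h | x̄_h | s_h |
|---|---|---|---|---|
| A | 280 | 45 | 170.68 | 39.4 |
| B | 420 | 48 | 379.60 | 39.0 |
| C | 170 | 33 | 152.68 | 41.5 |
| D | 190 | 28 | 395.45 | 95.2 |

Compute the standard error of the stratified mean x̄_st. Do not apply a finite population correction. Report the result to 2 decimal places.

SE(x̄_st) ≈ 4.37

V̂(x̄_st) = Σ W_h² s_h²/n_h, with W_h = N_h/N and N = 1060:
  stratum A: (280/1060)²·39.4²/45 = 2.40705
  stratum B: (420/1060)²·39.0²/48 = 4.97479
  stratum C: (170/1060)²·41.5²/33 = 1.34236
  stratum D: (190/1060)²·95.2²/28 = 10.3995
V̂(x̄_st) = 19.1237
SE(x̄_st) = √19.1237 = 4.37306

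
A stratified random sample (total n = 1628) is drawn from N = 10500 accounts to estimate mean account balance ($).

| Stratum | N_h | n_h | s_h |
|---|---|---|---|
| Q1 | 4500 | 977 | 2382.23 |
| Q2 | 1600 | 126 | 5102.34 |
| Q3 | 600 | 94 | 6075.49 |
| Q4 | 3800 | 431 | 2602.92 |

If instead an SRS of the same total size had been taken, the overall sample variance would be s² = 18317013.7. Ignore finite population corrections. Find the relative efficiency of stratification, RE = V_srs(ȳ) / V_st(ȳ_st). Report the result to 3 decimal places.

RE ≈ 1.222

V̂(ȳ_st) = Σ W_h² s_h²/n_h, with W_h = N_h/N and N = 10500:
  stratum Q1: (4500/10500)²·2382.23²/977 = 1066.89
  stratum Q2: (1600/10500)²·5102.34²/126 = 4797.66
  stratum Q3: (600/10500)²·6075.49²/94 = 1282.21
  stratum Q4: (3800/10500)²·2602.92²/431 = 2058.89
V_st = 9205.65
V_srs = s²/n = 18317013.7/1628 = 11251.2
Relative efficiency = V_srs / V_st = 11251.2/9205.65 = 1.2222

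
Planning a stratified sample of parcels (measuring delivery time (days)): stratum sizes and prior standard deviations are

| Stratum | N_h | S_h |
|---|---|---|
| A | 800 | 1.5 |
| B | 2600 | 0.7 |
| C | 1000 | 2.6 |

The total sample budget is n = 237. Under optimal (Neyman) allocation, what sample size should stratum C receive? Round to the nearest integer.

Neyman allocation: n_h = n · N_h S_h / Σ N_i S_i, with n = 237.
  stratum A: N_h·S_h = 800·1.5 = 1200.00
  stratum B: N_h·S_h = 2600·0.7 = 1820.00
  stratum C: N_h·S_h = 1000·2.6 = 2600.00
Σ N_h S_h = 5620.00
n for stratum C = 237·2600.00/5620.00 = 109.644 → 110

110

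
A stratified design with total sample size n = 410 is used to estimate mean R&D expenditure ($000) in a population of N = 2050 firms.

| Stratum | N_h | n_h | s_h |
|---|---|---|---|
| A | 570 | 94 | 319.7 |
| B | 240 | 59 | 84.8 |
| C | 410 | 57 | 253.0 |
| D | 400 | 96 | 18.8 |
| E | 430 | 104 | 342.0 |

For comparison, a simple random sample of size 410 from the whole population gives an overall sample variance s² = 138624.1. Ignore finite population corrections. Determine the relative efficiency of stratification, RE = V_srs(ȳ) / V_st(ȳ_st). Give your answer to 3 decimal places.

V̂(ȳ_st) = Σ W_h² s_h²/n_h, with W_h = N_h/N and N = 2050:
  stratum A: (570/2050)²·319.7²/94 = 84.0619
  stratum B: (240/2050)²·84.8²/59 = 1.67053
  stratum C: (410/2050)²·253.0²/57 = 44.9186
  stratum D: (400/2050)²·18.8²/96 = 0.140171
  stratum E: (430/2050)²·342.0²/104 = 49.4821
V_st = 180.273
V_srs = s²/n = 138624.1/410 = 338.108
Relative efficiency = V_srs / V_st = 338.108/180.273 = 1.8755

RE ≈ 1.876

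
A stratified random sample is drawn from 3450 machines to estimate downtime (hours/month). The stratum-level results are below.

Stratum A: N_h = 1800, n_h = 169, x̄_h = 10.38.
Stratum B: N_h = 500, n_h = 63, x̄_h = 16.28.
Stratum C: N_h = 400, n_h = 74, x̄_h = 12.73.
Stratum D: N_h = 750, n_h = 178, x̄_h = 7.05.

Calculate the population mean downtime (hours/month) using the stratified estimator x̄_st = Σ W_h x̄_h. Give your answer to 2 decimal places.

N = Σ N_h = 3450. Stratum weights W_h = N_h/N.
x̄_st = (1800·10.38 + 500·16.28 + 400·12.73 + 750·7.05) / 3450 = 10.7836

x̄_st ≈ 10.78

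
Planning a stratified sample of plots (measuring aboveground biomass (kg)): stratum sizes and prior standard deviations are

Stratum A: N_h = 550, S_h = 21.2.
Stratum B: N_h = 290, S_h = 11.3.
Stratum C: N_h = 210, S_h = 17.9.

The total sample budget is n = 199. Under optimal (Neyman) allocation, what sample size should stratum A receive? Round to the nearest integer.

Neyman allocation: n_h = n · N_h S_h / Σ N_i S_i, with n = 199.
  stratum A: N_h·S_h = 550·21.2 = 11660.00
  stratum B: N_h·S_h = 290·11.3 = 3277.00
  stratum C: N_h·S_h = 210·17.9 = 3759.00
Σ N_h S_h = 18696.00
n for stratum A = 199·11660.00/18696.00 = 124.109 → 124

124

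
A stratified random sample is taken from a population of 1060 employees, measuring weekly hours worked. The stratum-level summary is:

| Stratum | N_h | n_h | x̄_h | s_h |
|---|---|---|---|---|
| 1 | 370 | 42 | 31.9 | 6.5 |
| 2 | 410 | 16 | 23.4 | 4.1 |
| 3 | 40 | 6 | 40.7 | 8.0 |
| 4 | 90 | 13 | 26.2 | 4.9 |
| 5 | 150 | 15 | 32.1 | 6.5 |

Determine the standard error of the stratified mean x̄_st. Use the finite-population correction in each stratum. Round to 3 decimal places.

V̂(x̄_st) = Σ W_h² (1 − n_h/N_h) s_h²/n_h, with W_h = N_h/N and N = 1060:
  stratum 1: (370/1060)²·(1 − 42/370)·6.5²/42 = 0.108653
  stratum 2: (410/1060)²·(1 − 16/410)·4.1²/16 = 0.151048
  stratum 3: (40/1060)²·(1 − 6/40)·8.0²/6 = 0.0129109
  stratum 4: (90/1060)²·(1 − 13/90)·4.9²/13 = 0.0113912
  stratum 5: (150/1060)²·(1 − 15/150)·6.5²/15 = 0.0507632
V̂(x̄_st) = 0.334767
SE(x̄_st) = √0.334767 = 0.57859

SE(x̄_st) ≈ 0.579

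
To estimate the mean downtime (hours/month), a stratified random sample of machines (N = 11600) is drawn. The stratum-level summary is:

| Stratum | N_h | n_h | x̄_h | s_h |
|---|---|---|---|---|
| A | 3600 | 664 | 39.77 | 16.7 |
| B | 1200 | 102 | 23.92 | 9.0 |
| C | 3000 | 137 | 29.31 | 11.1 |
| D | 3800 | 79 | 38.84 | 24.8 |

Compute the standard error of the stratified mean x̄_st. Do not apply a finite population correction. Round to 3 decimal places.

SE(x̄_st) ≈ 0.972

V̂(x̄_st) = Σ W_h² s_h²/n_h, with W_h = N_h/N and N = 11600:
  stratum A: (3600/11600)²·16.7²/664 = 0.0404533
  stratum B: (1200/11600)²·9.0²/102 = 0.00849829
  stratum C: (3000/11600)²·11.1²/137 = 0.0601523
  stratum D: (3800/11600)²·24.8²/79 = 0.835464
V̂(x̄_st) = 0.944567
SE(x̄_st) = √0.944567 = 0.971889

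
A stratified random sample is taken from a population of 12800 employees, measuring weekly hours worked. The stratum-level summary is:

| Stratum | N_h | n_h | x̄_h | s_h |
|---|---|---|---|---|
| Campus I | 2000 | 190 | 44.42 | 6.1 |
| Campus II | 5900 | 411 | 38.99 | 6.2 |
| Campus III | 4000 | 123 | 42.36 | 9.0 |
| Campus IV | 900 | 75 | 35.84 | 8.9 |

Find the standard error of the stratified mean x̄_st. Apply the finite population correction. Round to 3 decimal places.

SE(x̄_st) ≈ 0.300

V̂(x̄_st) = Σ W_h² (1 − n_h/N_h) s_h²/n_h, with W_h = N_h/N and N = 12800:
  stratum Campus I: (2000/12800)²·(1 − 190/2000)·6.1²/190 = 0.00432708
  stratum Campus II: (5900/12800)²·(1 − 411/5900)·6.2²/411 = 0.018487
  stratum Campus III: (4000/12800)²·(1 − 123/4000)·9.0²/123 = 0.0623327
  stratum Campus IV: (900/12800)²·(1 − 75/900)·8.9²/75 = 0.00478625
V̂(x̄_st) = 0.089933
SE(x̄_st) = √0.089933 = 0.299888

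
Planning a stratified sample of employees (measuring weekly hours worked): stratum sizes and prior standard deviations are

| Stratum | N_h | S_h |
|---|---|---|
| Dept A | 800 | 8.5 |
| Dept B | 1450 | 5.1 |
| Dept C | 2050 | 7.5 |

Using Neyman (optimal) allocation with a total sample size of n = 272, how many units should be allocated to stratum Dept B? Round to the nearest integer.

Neyman allocation: n_h = n · N_h S_h / Σ N_i S_i, with n = 272.
  stratum Dept A: N_h·S_h = 800·8.5 = 6800.00
  stratum Dept B: N_h·S_h = 1450·5.1 = 7395.00
  stratum Dept C: N_h·S_h = 2050·7.5 = 15375.00
Σ N_h S_h = 29570.00
n for stratum Dept B = 272·7395.00/29570.00 = 68.023 → 68

68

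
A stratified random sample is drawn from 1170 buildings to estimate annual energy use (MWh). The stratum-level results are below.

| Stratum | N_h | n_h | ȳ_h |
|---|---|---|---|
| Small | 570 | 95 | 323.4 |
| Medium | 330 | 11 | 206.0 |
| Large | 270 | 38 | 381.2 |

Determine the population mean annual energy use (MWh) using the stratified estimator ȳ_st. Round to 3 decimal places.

N = Σ N_h = 1170. Stratum weights W_h = N_h/N.
ȳ_st = (570·323.4 + 330·206.0 + 270·381.2) / 1170 = 303.62564

ȳ_st ≈ 303.626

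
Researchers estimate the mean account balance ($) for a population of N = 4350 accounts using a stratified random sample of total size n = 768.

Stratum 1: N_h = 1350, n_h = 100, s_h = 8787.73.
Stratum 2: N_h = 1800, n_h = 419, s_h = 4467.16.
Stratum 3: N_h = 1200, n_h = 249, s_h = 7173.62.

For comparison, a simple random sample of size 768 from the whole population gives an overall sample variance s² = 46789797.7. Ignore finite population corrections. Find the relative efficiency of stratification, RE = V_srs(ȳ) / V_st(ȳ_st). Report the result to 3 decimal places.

RE ≈ 0.620

V̂(ȳ_st) = Σ W_h² s_h²/n_h, with W_h = N_h/N and N = 4350:
  stratum 1: (1350/4350)²·8787.73²/100 = 74377.6
  stratum 2: (1800/4350)²·4467.16²/419 = 8154.84
  stratum 3: (1200/4350)²·7173.62²/249 = 15727.6
V_st = 98260
V_srs = s²/n = 46789797.7/768 = 60924.2
Relative efficiency = V_srs / V_st = 60924.2/98260 = 0.6200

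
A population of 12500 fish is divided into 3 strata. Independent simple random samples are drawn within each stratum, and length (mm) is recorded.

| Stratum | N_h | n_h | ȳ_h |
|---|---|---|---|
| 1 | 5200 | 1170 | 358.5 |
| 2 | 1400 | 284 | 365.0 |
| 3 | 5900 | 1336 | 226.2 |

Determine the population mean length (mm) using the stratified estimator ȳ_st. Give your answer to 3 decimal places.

N = Σ N_h = 12500. Stratum weights W_h = N_h/N.
ȳ_st = (5200·358.5 + 1400·365.0 + 5900·226.2) / 12500 = 296.78240

ȳ_st ≈ 296.782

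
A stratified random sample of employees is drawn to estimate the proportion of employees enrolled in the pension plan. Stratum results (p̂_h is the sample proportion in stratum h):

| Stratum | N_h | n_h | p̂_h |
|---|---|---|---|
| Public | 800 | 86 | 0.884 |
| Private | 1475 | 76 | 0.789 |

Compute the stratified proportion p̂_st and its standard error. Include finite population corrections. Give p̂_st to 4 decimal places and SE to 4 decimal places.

p̂_st ≈ 0.8224, SE ≈ 0.0319

N = 2275; stratum weights W_h = N_h/N.
p̂_st = Σ W_h p̂_h = (800·0.884 + 1475·0.789)/2275 = 0.82241
V̂(p̂_st) = Σ W_h² (1 − n_h/N_h) p̂_h(1−p̂_h)/(n_h−1):
  stratum Public: (800/2275)²·(1 − 86/800)·0.884·0.116/85 = 0.000133143
  stratum Private: (1475/2275)²·(1 − 76/1475)·0.789·0.211/75 = 0.000885004
V̂(p̂_st) = 0.00101815; SE = √V̂ = 0.0319084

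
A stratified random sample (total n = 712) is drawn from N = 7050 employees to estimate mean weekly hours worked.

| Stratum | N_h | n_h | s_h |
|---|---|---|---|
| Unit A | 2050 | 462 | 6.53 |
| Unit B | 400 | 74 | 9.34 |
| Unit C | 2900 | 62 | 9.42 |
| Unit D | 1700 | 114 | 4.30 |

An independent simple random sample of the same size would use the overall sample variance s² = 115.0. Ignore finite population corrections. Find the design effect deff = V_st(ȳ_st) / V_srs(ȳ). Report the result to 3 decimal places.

deff ≈ 1.630

V̂(ȳ_st) = Σ W_h² s_h²/n_h, with W_h = N_h/N and N = 7050:
  stratum Unit A: (2050/7050)²·6.53²/462 = 0.00780394
  stratum Unit B: (400/7050)²·9.34²/74 = 0.00379493
  stratum Unit C: (2900/7050)²·9.42²/62 = 0.242174
  stratum Unit D: (1700/7050)²·4.30²/114 = 0.00943087
V_st = 0.263204
V_srs = s²/n = 115.0/712 = 0.161517
deff = V_st / V_srs = 0.263204/0.161517 = 1.6296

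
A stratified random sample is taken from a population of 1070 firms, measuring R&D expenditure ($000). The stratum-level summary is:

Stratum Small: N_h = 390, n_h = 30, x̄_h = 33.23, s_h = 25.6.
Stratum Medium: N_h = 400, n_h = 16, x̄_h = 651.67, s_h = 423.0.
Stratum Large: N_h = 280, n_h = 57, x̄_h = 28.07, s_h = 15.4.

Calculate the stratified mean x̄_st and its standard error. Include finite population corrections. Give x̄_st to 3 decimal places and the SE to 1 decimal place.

x̄_st = Σ W_h x̄_h = (390·33.23 + 400·651.67 + 280·28.07)/1070 = 263.07224
V̂(x̄_st) = Σ W_h² (1 − n_h/N_h) s_h²/n_h, with W_h = N_h/N and N = 1070:
  stratum Small: (390/1070)²·(1 − 30/390)·25.6²/30 = 2.67891
  stratum Medium: (400/1070)²·(1 − 16/400)·423.0²/16 = 1500.32
  stratum Large: (280/1070)²·(1 − 57/280)·15.4²/57 = 0.226914
V̂(x̄_st) = 1503.23
SE(x̄_st) = √1503.23 = 38.7715

x̄_st ≈ 263.072, SE ≈ 38.8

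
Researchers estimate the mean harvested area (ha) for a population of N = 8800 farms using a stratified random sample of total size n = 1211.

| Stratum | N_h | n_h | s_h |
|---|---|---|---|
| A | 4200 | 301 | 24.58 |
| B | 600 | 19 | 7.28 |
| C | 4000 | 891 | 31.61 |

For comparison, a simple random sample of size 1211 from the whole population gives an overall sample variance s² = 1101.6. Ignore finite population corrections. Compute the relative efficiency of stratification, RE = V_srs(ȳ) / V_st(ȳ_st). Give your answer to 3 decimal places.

RE ≈ 1.296

V̂(ȳ_st) = Σ W_h² s_h²/n_h, with W_h = N_h/N and N = 8800:
  stratum A: (4200/8800)²·24.58²/301 = 0.457226
  stratum B: (600/8800)²·7.28²/19 = 0.0129672
  stratum C: (4000/8800)²·31.61²/891 = 0.2317
V_st = 0.701893
V_srs = s²/n = 1101.6/1211 = 0.909661
Relative efficiency = V_srs / V_st = 0.909661/0.701893 = 1.2960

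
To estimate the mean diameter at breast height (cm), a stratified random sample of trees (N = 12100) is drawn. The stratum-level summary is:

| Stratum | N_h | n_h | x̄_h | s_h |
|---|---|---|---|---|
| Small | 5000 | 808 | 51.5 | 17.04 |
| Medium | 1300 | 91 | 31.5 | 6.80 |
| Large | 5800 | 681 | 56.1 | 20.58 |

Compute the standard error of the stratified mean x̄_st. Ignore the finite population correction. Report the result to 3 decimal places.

V̂(x̄_st) = Σ W_h² s_h²/n_h, with W_h = N_h/N and N = 12100:
  stratum Small: (5000/12100)²·17.04²/808 = 0.0613617
  stratum Medium: (1300/12100)²·6.80²/91 = 0.00586533
  stratum Large: (5800/12100)²·20.58²/681 = 0.142899
V̂(x̄_st) = 0.210126
SE(x̄_st) = √0.210126 = 0.458395

SE(x̄_st) ≈ 0.458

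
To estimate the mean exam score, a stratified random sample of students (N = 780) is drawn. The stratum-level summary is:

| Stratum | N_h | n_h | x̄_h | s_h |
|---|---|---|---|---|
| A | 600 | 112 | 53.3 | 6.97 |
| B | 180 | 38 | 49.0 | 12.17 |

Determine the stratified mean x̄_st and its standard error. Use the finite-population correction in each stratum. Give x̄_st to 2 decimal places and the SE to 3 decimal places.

x̄_st ≈ 52.31, SE ≈ 0.610

x̄_st = Σ W_h x̄_h = (600·53.3 + 180·49.0)/780 = 52.30769
V̂(x̄_st) = Σ W_h² (1 − n_h/N_h) s_h²/n_h, with W_h = N_h/N and N = 780:
  stratum A: (600/780)²·(1 − 112/600)·6.97²/112 = 0.208751
  stratum B: (180/780)²·(1 − 38/180)·12.17²/38 = 0.163745
V̂(x̄_st) = 0.372497
SE(x̄_st) = √0.372497 = 0.610325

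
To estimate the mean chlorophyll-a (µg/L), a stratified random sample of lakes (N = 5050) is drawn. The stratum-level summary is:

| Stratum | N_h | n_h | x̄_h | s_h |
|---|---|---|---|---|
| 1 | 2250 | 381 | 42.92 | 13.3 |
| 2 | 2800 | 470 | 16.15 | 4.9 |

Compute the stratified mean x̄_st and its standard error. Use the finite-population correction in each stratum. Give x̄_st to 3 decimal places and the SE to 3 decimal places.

x̄_st = Σ W_h x̄_h = (2250·42.92 + 2800·16.15)/5050 = 28.07723
V̂(x̄_st) = Σ W_h² (1 − n_h/N_h) s_h²/n_h, with W_h = N_h/N and N = 5050:
  stratum 1: (2250/5050)²·(1 − 381/2250)·13.3²/381 = 0.0765574
  stratum 2: (2800/5050)²·(1 − 470/2800)·4.9²/470 = 0.0130685
V̂(x̄_st) = 0.0896259
SE(x̄_st) = √0.0896259 = 0.299376

x̄_st ≈ 28.077, SE ≈ 0.299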